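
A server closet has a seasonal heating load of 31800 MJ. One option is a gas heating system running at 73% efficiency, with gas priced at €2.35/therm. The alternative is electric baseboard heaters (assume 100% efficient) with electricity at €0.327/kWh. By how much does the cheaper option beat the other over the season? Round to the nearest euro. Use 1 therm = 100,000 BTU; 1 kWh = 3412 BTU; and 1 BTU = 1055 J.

€1918

Heat load = 31800 MJ = 31,800,000,000 J / 1055 = 30,142,180 BTU
Gas: input = 30,142,180 / 0.73 = 41,290,658 BTU = 412.9 therm → 412.9 × €2.35 = €970.33
Electric: 30,142,180 BTU / 3412 = 8,834 kWh → × €0.327 = €2,888.77
Difference = |€970.33 − €2,888.77| = €1,918.44 ≈ €1918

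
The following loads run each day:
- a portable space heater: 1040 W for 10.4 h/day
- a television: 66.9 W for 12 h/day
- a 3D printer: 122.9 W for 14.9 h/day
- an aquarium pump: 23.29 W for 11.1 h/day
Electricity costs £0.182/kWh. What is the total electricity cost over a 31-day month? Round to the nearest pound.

£77

portable space heater: 1040 W × 10.4 h × 31 d = 335,296 Wh = 335.3 kWh
television: 66.9 W × 12 h × 31 d = 24,887 Wh = 24.89 kWh
3D printer: 122.9 W × 14.9 h × 31 d = 56,768 Wh = 56.77 kWh
aquarium pump: 23.29 W × 11.1 h × 31 d = 8,014 Wh = 8.014 kWh
Total energy = 335.3 + 24.89 + 56.77 + 8.014 = 425 kWh
Cost = 425 kWh × £0.182 = £77.34 ≈ £77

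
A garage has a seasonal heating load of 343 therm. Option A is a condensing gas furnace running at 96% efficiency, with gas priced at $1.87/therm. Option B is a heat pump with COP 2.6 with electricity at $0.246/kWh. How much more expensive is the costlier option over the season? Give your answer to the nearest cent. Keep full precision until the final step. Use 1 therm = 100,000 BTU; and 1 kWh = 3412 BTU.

$283.01

Heat load = 343 therm × 100,000 = 34,300,000 BTU
Gas: input = 34,300,000 / 0.96 = 35,729,167 BTU = 357.3 therm → 357.3 × $1.87 = $668.14
Heat pump: 34,300,000 BTU / 3412 = 10,050 kWh heat; / 2.6 = 3,866 kWh in → × $0.246 = $951.15
Difference = |$668.14 − $951.15| = $283.01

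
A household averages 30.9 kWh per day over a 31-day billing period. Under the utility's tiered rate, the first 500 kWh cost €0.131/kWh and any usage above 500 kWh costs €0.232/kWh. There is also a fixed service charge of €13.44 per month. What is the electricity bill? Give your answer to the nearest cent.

€185.17

Usage = 30.9 kWh/day × 31 days = 957.9 kWh
First 500 kWh × €0.131 = €65.50
Remaining 457.9 kWh × €0.232 = €106.23
Energy charge = €171.73; + service €13.44 = €185.17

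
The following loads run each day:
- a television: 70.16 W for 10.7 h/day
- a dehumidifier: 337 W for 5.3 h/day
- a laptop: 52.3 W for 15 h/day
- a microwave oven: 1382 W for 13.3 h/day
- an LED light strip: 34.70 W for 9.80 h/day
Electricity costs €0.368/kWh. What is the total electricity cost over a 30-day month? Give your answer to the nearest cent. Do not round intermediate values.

€243.34

television: 70.16 W × 10.7 h × 30 d = 22,521 Wh = 22.52 kWh
dehumidifier: 337 W × 5.3 h × 30 d = 53,583 Wh = 53.58 kWh
laptop: 52.3 W × 15 h × 30 d = 23,535 Wh = 23.54 kWh
microwave oven: 1382 W × 13.3 h × 30 d = 551,418 Wh = 551.4 kWh
LED light strip: 34.70 W × 9.80 h × 30 d = 10,202 Wh = 10.2 kWh
Total energy = 22.52 + 53.58 + 23.54 + 551.4 + 10.2 = 661.3 kWh
Cost = 661.3 kWh × €0.368 = €243.34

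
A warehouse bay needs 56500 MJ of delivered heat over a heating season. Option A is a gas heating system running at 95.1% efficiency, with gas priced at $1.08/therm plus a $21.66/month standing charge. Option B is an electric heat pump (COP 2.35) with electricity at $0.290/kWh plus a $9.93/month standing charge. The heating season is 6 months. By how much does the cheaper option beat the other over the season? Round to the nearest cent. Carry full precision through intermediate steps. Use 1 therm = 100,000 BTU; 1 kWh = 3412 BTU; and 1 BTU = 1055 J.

Heat load = 56500 MJ = 56,500,000,000 J / 1055 = 53,554,502 BTU
Gas: input = 53,554,502 / 0.951 = 56,313,883 BTU = 563.1 therm → 563.1 × $1.08 = $608.19; + 6 × $21.66 standing = $738.15
Heat pump: 53,554,502 BTU / 3412 = 15,700 kWh heat; / 2.35 = 6,679 kWh in → × $0.290 = $1,936.94; + 6 × $9.93 standing = $1,996.52
Difference = |$738.15 − $1,996.52| = $1,258.37

$1258.37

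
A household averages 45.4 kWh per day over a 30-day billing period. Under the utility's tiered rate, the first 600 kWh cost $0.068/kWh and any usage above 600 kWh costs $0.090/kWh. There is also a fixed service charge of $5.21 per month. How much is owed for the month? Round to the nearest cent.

Usage = 45.4 kWh/day × 30 days = 1362 kWh
First 600 kWh × $0.068 = $40.80
Remaining 762 kWh × $0.090 = $68.58
Energy charge = $109.38; + service $5.21 = $114.59

$114.59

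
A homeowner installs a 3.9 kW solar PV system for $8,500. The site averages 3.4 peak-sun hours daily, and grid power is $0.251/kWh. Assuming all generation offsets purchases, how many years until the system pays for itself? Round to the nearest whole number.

7 years

Daily generation = 3.9 kW × 3.4 h = 13.26 kWh
Annual generation = 13.26 × 365 = 4839.9 kWh
Annual savings = 4839.9 × $0.251 = $1,214.81
Payback = $8,500 / $1,214.81 = 7 years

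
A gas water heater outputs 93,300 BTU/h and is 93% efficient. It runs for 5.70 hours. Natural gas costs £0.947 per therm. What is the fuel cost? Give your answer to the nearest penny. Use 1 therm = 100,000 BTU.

£5.42

Heat delivered = 93,300 BTU/h × 5.70 h = 531,810 BTU
Gas input = 531,810 / 0.93 = 571,839 BTU
= 571,839 / 100,000 = 5.718 therm
Cost = 5.718 × £0.947/therm = £5.42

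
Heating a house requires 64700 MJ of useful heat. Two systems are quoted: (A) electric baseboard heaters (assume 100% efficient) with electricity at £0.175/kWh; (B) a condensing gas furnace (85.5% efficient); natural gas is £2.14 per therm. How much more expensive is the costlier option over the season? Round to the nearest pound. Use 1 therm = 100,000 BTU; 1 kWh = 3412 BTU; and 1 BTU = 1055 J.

£1610

Heat load = 64700 MJ = 64,700,000,000 J / 1055 = 61,327,014 BTU
Gas: input = 61,327,014 / 0.855 = 71,727,502 BTU = 717.3 therm → 717.3 × £2.14 = £1,534.97
Electric: 61,327,014 BTU / 3412 = 17,970 kWh → × £0.175 = £3,145.44
Difference = |£1,534.97 − £3,145.44| = £1,610.47 ≈ £1610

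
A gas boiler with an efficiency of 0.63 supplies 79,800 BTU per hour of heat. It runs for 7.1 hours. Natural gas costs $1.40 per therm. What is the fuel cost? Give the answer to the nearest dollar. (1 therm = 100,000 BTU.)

Heat delivered = 79,800 BTU/h × 7.1 h = 566,580 BTU
Gas input = 566,580 / 0.63 = 899,333 BTU
= 899,333 / 100,000 = 8.993 therm
Cost = 8.993 × $1.40/therm = $12.59 ≈ $13

$13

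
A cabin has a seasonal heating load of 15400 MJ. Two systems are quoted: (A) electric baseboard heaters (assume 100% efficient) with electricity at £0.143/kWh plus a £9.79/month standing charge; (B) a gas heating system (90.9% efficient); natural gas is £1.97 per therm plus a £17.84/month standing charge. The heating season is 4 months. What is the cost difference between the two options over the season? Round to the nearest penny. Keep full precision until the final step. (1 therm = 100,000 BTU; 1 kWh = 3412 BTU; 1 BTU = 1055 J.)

£263.23

Heat load = 15400 MJ = 15,400,000,000 J / 1055 = 14,597,156 BTU
Gas: input = 14,597,156 / 0.909 = 16,058,478 BTU = 160.6 therm → 160.6 × £1.97 = £316.35; + 4 × £17.84 standing = £387.71
Electric: 14,597,156 BTU / 3412 = 4,278 kWh → × £0.143 = £611.78; + 4 × £9.79 standing = £650.94
Difference = |£387.71 − £650.94| = £263.23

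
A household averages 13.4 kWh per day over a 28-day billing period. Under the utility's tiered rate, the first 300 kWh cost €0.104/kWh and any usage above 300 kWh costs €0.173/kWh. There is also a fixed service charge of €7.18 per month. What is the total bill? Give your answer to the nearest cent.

€51.39

Usage = 13.4 kWh/day × 28 days = 375.2 kWh
First 300 kWh × €0.104 = €31.20
Remaining 75.2 kWh × €0.173 = €13.01
Energy charge = €44.21; + service €7.18 = €51.39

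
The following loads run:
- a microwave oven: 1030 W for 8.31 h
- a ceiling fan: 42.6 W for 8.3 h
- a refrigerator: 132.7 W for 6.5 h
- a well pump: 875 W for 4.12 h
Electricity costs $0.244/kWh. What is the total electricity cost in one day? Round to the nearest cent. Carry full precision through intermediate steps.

microwave oven: 1030 W × 8.31 h = 8,559 Wh = 8.559 kWh
ceiling fan: 42.6 W × 8.3 h = 354 Wh = 0.3536 kWh
refrigerator: 132.7 W × 6.5 h = 863 Wh = 0.8625 kWh
well pump: 875 W × 4.12 h = 3,605 Wh = 3.605 kWh
Total energy = 8.559 + 0.3536 + 0.8625 + 3.605 = 13.38 kWh
Cost = 13.38 kWh × $0.244 = $3.26

$3.26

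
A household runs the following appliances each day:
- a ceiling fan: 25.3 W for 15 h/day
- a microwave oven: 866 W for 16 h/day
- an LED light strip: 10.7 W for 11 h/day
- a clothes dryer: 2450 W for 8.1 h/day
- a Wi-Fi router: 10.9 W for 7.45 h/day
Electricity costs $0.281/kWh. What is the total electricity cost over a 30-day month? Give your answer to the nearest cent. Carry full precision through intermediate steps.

ceiling fan: 25.3 W × 15 h × 30 d = 11,385 Wh = 11.38 kWh
microwave oven: 866 W × 16 h × 30 d = 415,680 Wh = 415.7 kWh
LED light strip: 10.7 W × 11 h × 30 d = 3,531 Wh = 3.531 kWh
clothes dryer: 2450 W × 8.1 h × 30 d = 595,350 Wh = 595.4 kWh
Wi-Fi router: 10.9 W × 7.45 h × 30 d = 2,436 Wh = 2.436 kWh
Total energy = 11.38 + 415.7 + 3.531 + 595.4 + 2.436 = 1,028 kWh
Cost = 1,028 kWh × $0.281 = $288.98

$288.98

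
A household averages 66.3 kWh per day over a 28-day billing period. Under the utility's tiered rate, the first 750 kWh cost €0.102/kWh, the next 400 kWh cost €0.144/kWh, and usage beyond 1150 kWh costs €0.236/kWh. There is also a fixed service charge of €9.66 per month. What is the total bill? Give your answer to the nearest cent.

Usage = 66.3 kWh/day × 28 days = 1856.4 kWh
First 750 kWh × €0.102 = €76.50
Next 400 kWh × €0.144 = €57.60
Remaining 706.4 kWh × €0.236 = €166.71
Energy charge = €300.81; + service €9.66 = €310.47

€310.47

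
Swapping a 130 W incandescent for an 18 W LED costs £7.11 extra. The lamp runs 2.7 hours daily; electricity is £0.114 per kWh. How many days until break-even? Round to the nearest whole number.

206 days

Power saved = 130 − 18 = 112 W
Daily energy saved = 112 W × 2.7 h = 302.4 Wh = 0.3024 kWh
Daily savings = 0.3024 × £0.114 = £0.0345
Payback = £7.11 / £0.0345 per day = 206.2 days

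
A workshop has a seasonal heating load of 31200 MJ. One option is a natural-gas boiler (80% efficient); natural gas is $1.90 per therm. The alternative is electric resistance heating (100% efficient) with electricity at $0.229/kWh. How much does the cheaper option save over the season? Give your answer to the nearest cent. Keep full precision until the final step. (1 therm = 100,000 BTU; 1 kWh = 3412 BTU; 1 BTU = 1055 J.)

$1282.48

Heat load = 31200 MJ = 31,200,000,000 J / 1055 = 29,573,460 BTU
Gas: input = 29,573,460 / 0.80 = 36,966,825 BTU = 369.7 therm → 369.7 × $1.90 = $702.37
Electric: 29,573,460 BTU / 3412 = 8,667 kWh → × $0.229 = $1,984.85
Difference = |$702.37 − $1,984.85| = $1,282.48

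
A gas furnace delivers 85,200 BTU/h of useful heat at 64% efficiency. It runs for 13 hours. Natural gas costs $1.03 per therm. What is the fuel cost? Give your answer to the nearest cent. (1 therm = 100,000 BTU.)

Heat delivered = 85,200 BTU/h × 13 h = 1,107,600 BTU
Gas input = 1,107,600 / 0.64 = 1,730,625 BTU
= 1,730,625 / 100,000 = 17.31 therm
Cost = 17.31 × $1.03/therm = $17.83

$17.83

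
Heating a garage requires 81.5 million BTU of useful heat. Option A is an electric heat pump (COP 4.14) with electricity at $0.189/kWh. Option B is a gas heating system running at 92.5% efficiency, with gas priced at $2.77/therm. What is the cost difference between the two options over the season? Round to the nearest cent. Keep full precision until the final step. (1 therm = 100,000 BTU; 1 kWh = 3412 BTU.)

Heat load = 81.5 × 10⁶ BTU = 81,500,000 BTU
Gas: input = 81,500,000 / 0.925 = 88,108,108 BTU = 881.1 therm → 881.1 × $2.77 = $2,440.59
Heat pump: 81,500,000 BTU / 3412 = 23,890 kWh heat; / 4.14 = 5,770 kWh in → × $0.189 = $1,090.46
Difference = |$2,440.59 − $1,090.46| = $1,350.13

$1350.13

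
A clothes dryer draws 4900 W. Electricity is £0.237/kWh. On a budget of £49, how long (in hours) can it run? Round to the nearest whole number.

42 h

Energy budget = £49 / £0.237 per kWh = 206.8 kWh = 206,751 Wh
Runtime = 206,751 Wh / 4900 W = 42.19 h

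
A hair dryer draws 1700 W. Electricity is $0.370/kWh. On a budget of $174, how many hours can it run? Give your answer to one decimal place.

Energy budget = $174 / $0.370 per kWh = 470.3 kWh = 470,270 Wh
Runtime = 470,270 Wh / 1700 W = 276.6 h

276.6 h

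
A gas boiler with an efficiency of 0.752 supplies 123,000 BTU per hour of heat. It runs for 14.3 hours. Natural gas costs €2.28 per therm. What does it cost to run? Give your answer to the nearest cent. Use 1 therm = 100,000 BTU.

Heat delivered = 123,000 BTU/h × 14.3 h = 1,758,900 BTU
Gas input = 1,758,900 / 0.752 = 2,338,963 BTU
= 2,338,963 / 100,000 = 23.39 therm
Cost = 23.39 × €2.28/therm = €53.33

€53.33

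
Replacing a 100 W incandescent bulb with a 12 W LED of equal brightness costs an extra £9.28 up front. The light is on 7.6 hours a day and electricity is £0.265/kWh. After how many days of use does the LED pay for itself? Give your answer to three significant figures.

Power saved = 100 − 12 = 88 W
Daily energy saved = 88 W × 7.6 h = 668.8 Wh = 0.6688 kWh
Daily savings = 0.6688 × £0.265 = £0.1772
Payback = £9.28 / £0.1772 per day = 52.36 days

52.4 days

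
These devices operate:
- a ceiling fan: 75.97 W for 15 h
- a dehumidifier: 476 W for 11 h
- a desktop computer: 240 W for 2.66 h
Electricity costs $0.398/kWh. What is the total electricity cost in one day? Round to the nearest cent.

ceiling fan: 75.97 W × 15 h = 1,140 Wh = 1.14 kWh
dehumidifier: 476 W × 11 h = 5,236 Wh = 5.236 kWh
desktop computer: 240 W × 2.66 h = 638 Wh = 0.6384 kWh
Total energy = 1.14 + 5.236 + 0.6384 = 7.014 kWh
Cost = 7.014 kWh × $0.398 = $2.79

$2.79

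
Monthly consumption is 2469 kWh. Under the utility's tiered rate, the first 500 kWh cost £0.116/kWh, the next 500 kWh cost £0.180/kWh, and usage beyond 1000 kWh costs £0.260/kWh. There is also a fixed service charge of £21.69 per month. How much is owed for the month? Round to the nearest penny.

£551.63

First 500 kWh × £0.116 = £58.00
Next 500 kWh × £0.180 = £90.00
Remaining 1469 kWh × £0.260 = £381.94
Energy charge = £529.94; + service £21.69 = £551.63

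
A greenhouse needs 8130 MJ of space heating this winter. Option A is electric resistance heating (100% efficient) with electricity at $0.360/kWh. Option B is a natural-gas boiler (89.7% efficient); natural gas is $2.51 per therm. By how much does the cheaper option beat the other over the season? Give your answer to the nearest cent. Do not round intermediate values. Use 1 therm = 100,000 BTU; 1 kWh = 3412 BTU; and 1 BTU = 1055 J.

$597.44

Heat load = 8130 MJ = 8,130,000,000 J / 1055 = 7,706,161 BTU
Gas: input = 7,706,161 / 0.897 = 8,591,038 BTU = 85.91 therm → 85.91 × $2.51 = $215.64
Electric: 7,706,161 BTU / 3412 = 2,259 kWh → × $0.360 = $813.08
Difference = |$215.64 − $813.08| = $597.44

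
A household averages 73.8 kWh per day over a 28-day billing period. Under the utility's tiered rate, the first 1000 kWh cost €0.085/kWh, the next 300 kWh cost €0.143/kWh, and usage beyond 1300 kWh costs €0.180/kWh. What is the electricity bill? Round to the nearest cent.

Usage = 73.8 kWh/day × 28 days = 2066.4 kWh
First 1000 kWh × €0.085 = €85.00
Next 300 kWh × €0.143 = €42.90
Remaining 766.4 kWh × €0.180 = €137.95
Total = €265.85

€265.85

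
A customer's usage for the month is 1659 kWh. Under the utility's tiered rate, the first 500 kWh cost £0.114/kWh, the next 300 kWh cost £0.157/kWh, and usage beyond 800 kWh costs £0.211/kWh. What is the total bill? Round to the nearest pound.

£285

First 500 kWh × £0.114 = £57.00
Next 300 kWh × £0.157 = £47.10
Remaining 859 kWh × £0.211 = £181.25
Total = £285.35 ≈ £285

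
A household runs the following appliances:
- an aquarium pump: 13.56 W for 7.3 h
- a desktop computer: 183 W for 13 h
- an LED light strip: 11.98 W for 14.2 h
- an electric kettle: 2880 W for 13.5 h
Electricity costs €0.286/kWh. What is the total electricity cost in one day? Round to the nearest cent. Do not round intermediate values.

€11.88

aquarium pump: 13.56 W × 7.3 h = 99 Wh = 0.09899 kWh
desktop computer: 183 W × 13 h = 2,379 Wh = 2.379 kWh
LED light strip: 11.98 W × 14.2 h = 170 Wh = 0.1701 kWh
electric kettle: 2880 W × 13.5 h = 38,880 Wh = 38.88 kWh
Total energy = 0.09899 + 2.379 + 0.1701 + 38.88 = 41.53 kWh
Cost = 41.53 kWh × €0.286 = €11.88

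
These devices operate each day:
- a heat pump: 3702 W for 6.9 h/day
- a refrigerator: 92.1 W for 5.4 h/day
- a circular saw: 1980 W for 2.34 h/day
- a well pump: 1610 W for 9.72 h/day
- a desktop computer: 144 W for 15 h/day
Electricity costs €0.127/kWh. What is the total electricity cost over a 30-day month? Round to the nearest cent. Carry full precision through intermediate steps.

€184.72

heat pump: 3702 W × 6.9 h × 30 d = 766,314 Wh = 766.3 kWh
refrigerator: 92.1 W × 5.4 h × 30 d = 14,920 Wh = 14.92 kWh
circular saw: 1980 W × 2.34 h × 30 d = 138,996 Wh = 139 kWh
well pump: 1610 W × 9.72 h × 30 d = 469,476 Wh = 469.5 kWh
desktop computer: 144 W × 15 h × 30 d = 64,800 Wh = 64.8 kWh
Total energy = 766.3 + 14.92 + 139 + 469.5 + 64.8 = 1,455 kWh
Cost = 1,455 kWh × €0.127 = €184.72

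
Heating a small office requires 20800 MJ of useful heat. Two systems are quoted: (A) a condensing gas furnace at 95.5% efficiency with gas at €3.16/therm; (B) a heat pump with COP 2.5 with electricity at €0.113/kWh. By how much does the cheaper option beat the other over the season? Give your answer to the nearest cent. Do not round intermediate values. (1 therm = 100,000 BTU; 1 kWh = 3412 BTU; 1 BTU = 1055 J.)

Heat load = 20800 MJ = 20,800,000,000 J / 1055 = 19,715,640 BTU
Gas: input = 19,715,640 / 0.955 = 20,644,649 BTU = 206.4 therm → 206.4 × €3.16 = €652.37
Heat pump: 19,715,640 BTU / 3412 = 5,778 kWh heat; / 2.5 = 2,311 kWh in → × €0.113 = €261.18
Difference = |€652.37 − €261.18| = €391.19

€391.19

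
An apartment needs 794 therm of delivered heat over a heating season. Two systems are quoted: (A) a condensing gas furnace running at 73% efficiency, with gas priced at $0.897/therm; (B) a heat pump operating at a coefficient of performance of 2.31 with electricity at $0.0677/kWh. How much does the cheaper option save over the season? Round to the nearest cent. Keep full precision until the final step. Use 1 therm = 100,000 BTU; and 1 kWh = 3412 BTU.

Heat load = 794 therm × 100,000 = 79,400,000 BTU
Gas: input = 79,400,000 / 0.73 = 108,767,123 BTU = 1,088 therm → 1,088 × $0.897 = $975.64
Heat pump: 79,400,000 BTU / 3412 = 23,270 kWh heat; / 2.31 = 10,070 kWh in → × $0.0677 = $682.01
Difference = |$975.64 − $682.01| = $293.64

$293.64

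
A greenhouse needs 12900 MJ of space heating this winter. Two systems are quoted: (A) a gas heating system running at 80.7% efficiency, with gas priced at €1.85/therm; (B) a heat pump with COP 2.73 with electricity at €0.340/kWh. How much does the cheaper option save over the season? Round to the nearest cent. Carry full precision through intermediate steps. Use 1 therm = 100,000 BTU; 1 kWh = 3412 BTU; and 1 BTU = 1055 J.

Heat load = 12900 MJ = 12,900,000,000 J / 1055 = 12,227,488 BTU
Gas: input = 12,227,488 / 0.807 = 15,151,782 BTU = 151.5 therm → 151.5 × €1.85 = €280.31
Heat pump: 12,227,488 BTU / 3412 = 3,584 kWh heat; / 2.73 = 1,313 kWh in → × €0.340 = €446.32
Difference = |€280.31 − €446.32| = €166.01

€166.01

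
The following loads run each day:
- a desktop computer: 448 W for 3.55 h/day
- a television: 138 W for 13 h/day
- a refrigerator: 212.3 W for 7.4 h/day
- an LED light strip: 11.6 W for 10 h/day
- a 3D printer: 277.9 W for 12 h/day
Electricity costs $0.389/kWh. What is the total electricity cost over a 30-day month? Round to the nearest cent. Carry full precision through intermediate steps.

$98.10

desktop computer: 448 W × 3.55 h × 30 d = 47,712 Wh = 47.71 kWh
television: 138 W × 13 h × 30 d = 53,820 Wh = 53.82 kWh
refrigerator: 212.3 W × 7.4 h × 30 d = 47,131 Wh = 47.13 kWh
LED light strip: 11.6 W × 10 h × 30 d = 3,480 Wh = 3.48 kWh
3D printer: 277.9 W × 12 h × 30 d = 100,044 Wh = 100 kWh
Total energy = 47.71 + 53.82 + 47.13 + 3.48 + 100 = 252.2 kWh
Cost = 252.2 kWh × $0.389 = $98.10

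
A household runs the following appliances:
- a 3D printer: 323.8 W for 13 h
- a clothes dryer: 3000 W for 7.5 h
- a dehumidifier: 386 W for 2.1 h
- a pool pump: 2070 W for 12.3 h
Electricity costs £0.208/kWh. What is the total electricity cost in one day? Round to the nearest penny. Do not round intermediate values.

3D printer: 323.8 W × 13 h = 4,209 Wh = 4.209 kWh
clothes dryer: 3000 W × 7.5 h = 22,500 Wh = 22.5 kWh
dehumidifier: 386 W × 2.1 h = 811 Wh = 0.8106 kWh
pool pump: 2070 W × 12.3 h = 25,461 Wh = 25.46 kWh
Total energy = 4.209 + 22.5 + 0.8106 + 25.46 = 52.98 kWh
Cost = 52.98 kWh × £0.208 = £11.02

£11.02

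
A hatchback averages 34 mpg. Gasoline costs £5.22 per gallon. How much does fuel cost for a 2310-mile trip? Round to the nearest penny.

£354.65

Fuel = 2310 mi / 34 mpg = 67.94 gal
Cost = 67.94 gal × £5.22/gal = £354.65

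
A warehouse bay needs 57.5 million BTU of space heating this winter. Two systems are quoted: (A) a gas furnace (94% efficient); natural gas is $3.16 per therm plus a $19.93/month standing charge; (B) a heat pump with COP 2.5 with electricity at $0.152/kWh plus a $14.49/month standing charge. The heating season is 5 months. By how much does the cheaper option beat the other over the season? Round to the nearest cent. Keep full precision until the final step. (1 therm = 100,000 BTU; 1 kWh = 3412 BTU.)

$935.56

Heat load = 57.5 × 10⁶ BTU = 57,500,000 BTU
Gas: input = 57,500,000 / 0.94 = 61,170,213 BTU = 611.7 therm → 611.7 × $3.16 = $1,932.98; + 5 × $19.93 standing = $2,032.63
Heat pump: 57,500,000 BTU / 3412 = 16,850 kWh heat; / 2.5 = 6,741 kWh in → × $0.152 = $1,024.62; + 5 × $14.49 standing = $1,097.07
Difference = |$2,032.63 − $1,097.07| = $935.56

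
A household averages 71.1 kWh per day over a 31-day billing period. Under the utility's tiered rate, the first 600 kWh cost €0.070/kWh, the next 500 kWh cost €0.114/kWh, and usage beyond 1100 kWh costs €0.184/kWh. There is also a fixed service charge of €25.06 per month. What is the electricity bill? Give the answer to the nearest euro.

Usage = 71.1 kWh/day × 31 days = 2204.1 kWh
First 600 kWh × €0.070 = €42.00
Next 500 kWh × €0.114 = €57.00
Remaining 1104.1 kWh × €0.184 = €203.15
Energy charge = €302.15; + service €25.06 = €327.21 ≈ €327

€327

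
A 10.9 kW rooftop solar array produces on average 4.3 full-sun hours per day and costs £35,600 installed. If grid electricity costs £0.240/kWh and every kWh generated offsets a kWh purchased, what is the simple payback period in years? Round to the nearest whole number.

9 years

Daily generation = 10.9 kW × 4.3 h = 46.87 kWh
Annual generation = 46.87 × 365 = 17108 kWh
Annual savings = 17108 × £0.240 = £4,105.81
Payback = £35,600 / £4,105.81 = 8.67 years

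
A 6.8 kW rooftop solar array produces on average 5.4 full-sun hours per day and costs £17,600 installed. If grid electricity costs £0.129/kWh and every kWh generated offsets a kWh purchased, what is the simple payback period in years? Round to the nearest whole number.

Daily generation = 6.8 kW × 5.4 h = 36.72 kWh
Annual generation = 36.72 × 365 = 13403 kWh
Annual savings = 13403 × £0.129 = £1,728.96
Payback = £17,600 / £1,728.96 = 10.2 years

10 years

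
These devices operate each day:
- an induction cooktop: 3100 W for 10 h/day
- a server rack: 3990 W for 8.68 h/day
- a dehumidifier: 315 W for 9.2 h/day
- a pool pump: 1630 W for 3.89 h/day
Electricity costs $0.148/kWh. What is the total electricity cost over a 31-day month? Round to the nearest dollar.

$344

induction cooktop: 3100 W × 10 h × 31 d = 961,000 Wh = 961 kWh
server rack: 3990 W × 8.68 h × 31 d = 1,073,629 Wh = 1,074 kWh
dehumidifier: 315 W × 9.2 h × 31 d = 89,838 Wh = 89.84 kWh
pool pump: 1630 W × 3.89 h × 31 d = 196,562 Wh = 196.6 kWh
Total energy = 961 + 1,074 + 89.84 + 196.6 = 2,321 kWh
Cost = 2,321 kWh × $0.148 = $343.51 ≈ $344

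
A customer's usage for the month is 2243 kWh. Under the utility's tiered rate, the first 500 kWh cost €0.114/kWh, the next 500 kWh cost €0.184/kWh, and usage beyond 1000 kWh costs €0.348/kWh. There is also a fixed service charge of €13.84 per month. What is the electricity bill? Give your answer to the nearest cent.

First 500 kWh × €0.114 = €57.00
Next 500 kWh × €0.184 = €92.00
Remaining 1243 kWh × €0.348 = €432.56
Energy charge = €581.56; + service €13.84 = €595.40

€595.40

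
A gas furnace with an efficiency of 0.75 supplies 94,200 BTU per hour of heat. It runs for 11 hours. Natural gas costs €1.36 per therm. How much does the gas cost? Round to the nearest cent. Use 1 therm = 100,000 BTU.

Heat delivered = 94,200 BTU/h × 11 h = 1,036,200 BTU
Gas input = 1,036,200 / 0.75 = 1,381,600 BTU
= 1,381,600 / 100,000 = 13.82 therm
Cost = 13.82 × €1.36/therm = €18.79

€18.79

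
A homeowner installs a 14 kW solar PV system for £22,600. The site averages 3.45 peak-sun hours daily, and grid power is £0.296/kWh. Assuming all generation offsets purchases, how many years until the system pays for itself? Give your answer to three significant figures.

Daily generation = 14 kW × 3.45 h = 48.3 kWh
Annual generation = 48.3 × 365 = 17630 kWh
Annual savings = 17630 × £0.296 = £5,218.33
Payback = £22,600 / £5,218.33 = 4.33 years

4.33 years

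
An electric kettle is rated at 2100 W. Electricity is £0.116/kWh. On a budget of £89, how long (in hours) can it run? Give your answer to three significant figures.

365 h

Energy budget = £89 / £0.116 per kWh = 767.2 kWh = 767,241 Wh
Runtime = 767,241 Wh / 2100 W = 365.4 h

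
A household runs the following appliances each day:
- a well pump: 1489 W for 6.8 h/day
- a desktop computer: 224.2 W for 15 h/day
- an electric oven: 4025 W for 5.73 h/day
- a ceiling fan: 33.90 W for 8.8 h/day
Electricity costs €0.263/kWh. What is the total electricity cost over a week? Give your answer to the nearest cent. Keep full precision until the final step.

€67.84

well pump: 1489 W × 6.8 h × 7 d = 70,876 Wh = 70.88 kWh
desktop computer: 224.2 W × 15 h × 7 d = 23,541 Wh = 23.54 kWh
electric oven: 4025 W × 5.73 h × 7 d = 161,443 Wh = 161.4 kWh
ceiling fan: 33.90 W × 8.8 h × 7 d = 2,088 Wh = 2.088 kWh
Total energy = 70.88 + 23.54 + 161.4 + 2.088 = 257.9 kWh
Cost = 257.9 kWh × €0.263 = €67.84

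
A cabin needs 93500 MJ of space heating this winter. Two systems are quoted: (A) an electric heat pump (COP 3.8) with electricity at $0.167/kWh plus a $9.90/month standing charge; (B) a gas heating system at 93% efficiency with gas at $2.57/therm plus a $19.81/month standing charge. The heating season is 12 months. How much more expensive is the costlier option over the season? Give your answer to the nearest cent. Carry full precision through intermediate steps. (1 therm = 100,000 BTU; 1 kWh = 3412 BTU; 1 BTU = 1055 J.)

$1426.52

Heat load = 93500 MJ = 93,500,000,000 J / 1055 = 88,625,592 BTU
Gas: input = 88,625,592 / 0.930 = 95,296,336 BTU = 953 therm → 953 × $2.57 = $2,449.12; + 12 × $19.81 standing = $2,686.84
Heat pump: 88,625,592 BTU / 3412 = 25,970 kWh heat; / 3.8 = 6,835 kWh in → × $0.167 = $1,141.52; + 12 × $9.90 standing = $1,260.32
Difference = |$2,686.84 − $1,260.32| = $1,426.52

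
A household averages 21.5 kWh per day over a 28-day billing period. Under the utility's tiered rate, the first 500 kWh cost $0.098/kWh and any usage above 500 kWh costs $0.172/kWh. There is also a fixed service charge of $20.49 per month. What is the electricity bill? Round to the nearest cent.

Usage = 21.5 kWh/day × 28 days = 602 kWh
First 500 kWh × $0.098 = $49.00
Remaining 102 kWh × $0.172 = $17.54
Energy charge = $66.54; + service $20.49 = $87.03

$87.03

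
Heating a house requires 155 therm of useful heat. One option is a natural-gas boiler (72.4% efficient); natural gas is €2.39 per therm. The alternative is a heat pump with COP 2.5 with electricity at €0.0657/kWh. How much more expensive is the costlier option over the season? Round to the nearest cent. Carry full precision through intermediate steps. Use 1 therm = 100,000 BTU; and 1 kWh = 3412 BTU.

€392.29

Heat load = 155 therm × 100,000 = 15,500,000 BTU
Gas: input = 15,500,000 / 0.724 = 21,408,840 BTU = 214.1 therm → 214.1 × €2.39 = €511.67
Heat pump: 15,500,000 BTU / 3412 = 4,543 kWh heat; / 2.5 = 1,817 kWh in → × €0.0657 = €119.38
Difference = |€511.67 − €119.38| = €392.29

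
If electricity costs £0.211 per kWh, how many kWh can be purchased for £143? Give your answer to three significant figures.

£143 / £0.211 per kWh = 677.7 kWh

678 kWh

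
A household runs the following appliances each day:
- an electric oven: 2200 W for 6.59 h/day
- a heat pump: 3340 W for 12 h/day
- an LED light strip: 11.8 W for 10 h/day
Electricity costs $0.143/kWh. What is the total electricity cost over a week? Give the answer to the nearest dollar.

electric oven: 2200 W × 6.59 h × 7 d = 101,486 Wh = 101.5 kWh
heat pump: 3340 W × 12 h × 7 d = 280,560 Wh = 280.6 kWh
LED light strip: 11.8 W × 10 h × 7 d = 826 Wh = 0.826 kWh
Total energy = 101.5 + 280.6 + 0.826 = 382.9 kWh
Cost = 382.9 kWh × $0.143 = $54.75 ≈ $55

$55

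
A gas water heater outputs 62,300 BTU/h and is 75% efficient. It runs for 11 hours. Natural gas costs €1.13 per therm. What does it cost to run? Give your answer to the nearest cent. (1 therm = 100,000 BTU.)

€10.33

Heat delivered = 62,300 BTU/h × 11 h = 685,300 BTU
Gas input = 685,300 / 0.75 = 913,733 BTU
= 913,733 / 100,000 = 9.137 therm
Cost = 9.137 × €1.13/therm = €10.33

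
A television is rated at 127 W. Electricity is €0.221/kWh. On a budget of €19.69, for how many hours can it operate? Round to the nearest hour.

Energy budget = €19.69 / €0.221 per kWh = 89.1 kWh = 89,095 Wh
Runtime = 89,095 Wh / 127 W = 701.5 h

702 h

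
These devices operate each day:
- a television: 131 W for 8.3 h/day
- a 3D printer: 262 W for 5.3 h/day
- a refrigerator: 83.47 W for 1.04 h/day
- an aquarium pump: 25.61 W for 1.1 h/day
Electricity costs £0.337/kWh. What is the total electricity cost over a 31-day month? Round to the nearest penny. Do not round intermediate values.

£27.07

television: 131 W × 8.3 h × 31 d = 33,706 Wh = 33.71 kWh
3D printer: 262 W × 5.3 h × 31 d = 43,047 Wh = 43.05 kWh
refrigerator: 83.47 W × 1.04 h × 31 d = 2,691 Wh = 2.691 kWh
aquarium pump: 25.61 W × 1.1 h × 31 d = 873 Wh = 0.8733 kWh
Total energy = 33.71 + 43.05 + 2.691 + 0.8733 = 80.32 kWh
Cost = 80.32 kWh × £0.337 = £27.07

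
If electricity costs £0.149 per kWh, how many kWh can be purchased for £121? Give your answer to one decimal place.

£121 / £0.149 per kWh = 812.1 kWh

812.1 kWh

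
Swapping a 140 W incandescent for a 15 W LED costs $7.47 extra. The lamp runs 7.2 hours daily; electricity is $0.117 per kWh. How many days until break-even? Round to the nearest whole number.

Power saved = 140 − 15 = 125 W
Daily energy saved = 125 W × 7.2 h = 900 Wh = 0.9 kWh
Daily savings = 0.9 × $0.117 = $0.1053
Payback = $7.47 / $0.1053 per day = 70.94 days

71 days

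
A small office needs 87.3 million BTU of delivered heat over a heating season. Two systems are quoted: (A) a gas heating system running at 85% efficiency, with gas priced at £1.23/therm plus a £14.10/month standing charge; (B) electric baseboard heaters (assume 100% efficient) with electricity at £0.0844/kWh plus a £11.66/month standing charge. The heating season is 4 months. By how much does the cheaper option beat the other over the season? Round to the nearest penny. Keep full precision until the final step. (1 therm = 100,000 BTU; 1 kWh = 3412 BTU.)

Heat load = 87.3 × 10⁶ BTU = 87,300,000 BTU
Gas: input = 87,300,000 / 0.85 = 102,705,882 BTU = 1,027 therm → 1,027 × £1.23 = £1,263.28; + 4 × £14.10 standing = £1,319.68
Electric: 87,300,000 BTU / 3412 = 25,590 kWh → × £0.0844 = £2,159.47; + 4 × £11.66 standing = £2,206.11
Difference = |£1,319.68 − £2,206.11| = £886.43

£886.43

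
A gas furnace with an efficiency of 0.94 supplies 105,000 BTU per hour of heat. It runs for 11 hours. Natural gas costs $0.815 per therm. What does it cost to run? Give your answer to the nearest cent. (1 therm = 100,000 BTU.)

$10.01

Heat delivered = 105,000 BTU/h × 11 h = 1,155,000 BTU
Gas input = 1,155,000 / 0.94 = 1,228,723 BTU
= 1,228,723 / 100,000 = 12.29 therm
Cost = 12.29 × $0.815/therm = $10.01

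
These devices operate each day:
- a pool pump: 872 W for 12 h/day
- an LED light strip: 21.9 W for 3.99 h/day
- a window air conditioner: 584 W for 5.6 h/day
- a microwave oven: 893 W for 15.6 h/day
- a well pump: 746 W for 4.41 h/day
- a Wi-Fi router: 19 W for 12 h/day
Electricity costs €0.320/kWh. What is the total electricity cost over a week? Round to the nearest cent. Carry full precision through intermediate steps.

pool pump: 872 W × 12 h × 7 d = 73,248 Wh = 73.25 kWh
LED light strip: 21.9 W × 3.99 h × 7 d = 612 Wh = 0.6117 kWh
window air conditioner: 584 W × 5.6 h × 7 d = 22,893 Wh = 22.89 kWh
microwave oven: 893 W × 15.6 h × 7 d = 97,516 Wh = 97.52 kWh
well pump: 746 W × 4.41 h × 7 d = 23,029 Wh = 23.03 kWh
Wi-Fi router: 19 W × 12 h × 7 d = 1,596 Wh = 1.596 kWh
Total energy = 73.25 + 0.6117 + 22.89 + 97.52 + 23.03 + 1.596 = 218.9 kWh
Cost = 218.9 kWh × €0.320 = €70.05

€70.05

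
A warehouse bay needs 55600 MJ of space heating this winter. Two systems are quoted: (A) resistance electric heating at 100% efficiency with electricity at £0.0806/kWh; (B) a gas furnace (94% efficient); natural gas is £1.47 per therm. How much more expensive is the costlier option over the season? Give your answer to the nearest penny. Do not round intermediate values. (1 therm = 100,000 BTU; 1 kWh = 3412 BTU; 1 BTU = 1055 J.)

Heat load = 55600 MJ = 55,600,000,000 J / 1055 = 52,701,422 BTU
Gas: input = 52,701,422 / 0.94 = 56,065,342 BTU = 560.7 therm → 560.7 × £1.47 = £824.16
Electric: 52,701,422 BTU / 3412 = 15,450 kWh → × £0.0806 = £1,244.94
Difference = |£824.16 − £1,244.94| = £420.78

£420.78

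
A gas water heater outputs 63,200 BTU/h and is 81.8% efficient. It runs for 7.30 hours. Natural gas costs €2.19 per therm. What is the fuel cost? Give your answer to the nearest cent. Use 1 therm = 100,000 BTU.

€12.35

Heat delivered = 63,200 BTU/h × 7.30 h = 461,360 BTU
Gas input = 461,360 / 0.818 = 564,010 BTU
= 564,010 / 100,000 = 5.64 therm
Cost = 5.64 × €2.19/therm = €12.35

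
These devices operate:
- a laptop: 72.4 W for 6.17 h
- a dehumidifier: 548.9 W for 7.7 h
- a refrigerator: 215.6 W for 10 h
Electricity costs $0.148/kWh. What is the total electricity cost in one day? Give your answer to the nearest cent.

$1.01

laptop: 72.4 W × 6.17 h = 447 Wh = 0.4467 kWh
dehumidifier: 548.9 W × 7.7 h = 4,227 Wh = 4.227 kWh
refrigerator: 215.6 W × 10 h = 2,156 Wh = 2.156 kWh
Total energy = 0.4467 + 4.227 + 2.156 = 6.829 kWh
Cost = 6.829 kWh × $0.148 = $1.01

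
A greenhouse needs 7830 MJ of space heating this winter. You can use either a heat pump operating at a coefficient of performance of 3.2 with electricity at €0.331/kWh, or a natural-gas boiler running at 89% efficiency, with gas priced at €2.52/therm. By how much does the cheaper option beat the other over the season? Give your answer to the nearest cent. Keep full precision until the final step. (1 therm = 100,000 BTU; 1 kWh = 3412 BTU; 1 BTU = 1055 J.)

Heat load = 7830 MJ = 7,830,000,000 J / 1055 = 7,421,801 BTU
Gas: input = 7,421,801 / 0.89 = 8,339,102 BTU = 83.39 therm → 83.39 × €2.52 = €210.15
Heat pump: 7,421,801 BTU / 3412 = 2,175 kWh heat; / 3.2 = 679.8 kWh in → × €0.331 = €225.00
Difference = |€210.15 − €225.00| = €14.85

€14.85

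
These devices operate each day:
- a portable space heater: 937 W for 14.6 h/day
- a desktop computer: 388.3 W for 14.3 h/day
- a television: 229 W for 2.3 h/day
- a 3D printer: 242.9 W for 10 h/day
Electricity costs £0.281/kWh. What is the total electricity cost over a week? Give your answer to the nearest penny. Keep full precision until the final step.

£43.64

portable space heater: 937 W × 14.6 h × 7 d = 95,761 Wh = 95.76 kWh
desktop computer: 388.3 W × 14.3 h × 7 d = 38,869 Wh = 38.87 kWh
television: 229 W × 2.3 h × 7 d = 3,687 Wh = 3.687 kWh
3D printer: 242.9 W × 10 h × 7 d = 17,003 Wh = 17 kWh
Total energy = 95.76 + 38.87 + 3.687 + 17 = 155.3 kWh
Cost = 155.3 kWh × £0.281 = £43.64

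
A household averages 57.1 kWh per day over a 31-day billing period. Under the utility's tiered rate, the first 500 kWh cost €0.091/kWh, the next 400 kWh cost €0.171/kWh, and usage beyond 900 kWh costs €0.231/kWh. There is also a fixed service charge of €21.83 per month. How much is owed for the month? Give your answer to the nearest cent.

€336.72

Usage = 57.1 kWh/day × 31 days = 1770.1 kWh
First 500 kWh × €0.091 = €45.50
Next 400 kWh × €0.171 = €68.40
Remaining 870.1 kWh × €0.231 = €200.99
Energy charge = €314.89; + service €21.83 = €336.72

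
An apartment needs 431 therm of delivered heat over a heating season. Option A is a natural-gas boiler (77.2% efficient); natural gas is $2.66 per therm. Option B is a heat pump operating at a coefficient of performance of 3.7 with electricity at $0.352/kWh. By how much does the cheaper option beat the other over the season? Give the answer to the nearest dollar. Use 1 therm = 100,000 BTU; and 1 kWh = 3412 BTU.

Heat load = 431 therm × 100,000 = 43,100,000 BTU
Gas: input = 43,100,000 / 0.772 = 55,829,016 BTU = 558.3 therm → 558.3 × $2.66 = $1,485.05
Heat pump: 43,100,000 BTU / 3412 = 12,630 kWh heat; / 3.7 = 3,414 kWh in → × $0.352 = $1,201.74
Difference = |$1,485.05 − $1,201.74| = $283.32 ≈ $283

$283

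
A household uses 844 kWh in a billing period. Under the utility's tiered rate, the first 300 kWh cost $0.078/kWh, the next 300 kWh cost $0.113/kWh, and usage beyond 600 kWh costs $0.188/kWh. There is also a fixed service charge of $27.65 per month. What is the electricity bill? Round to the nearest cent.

$130.82

First 300 kWh × $0.078 = $23.40
Next 300 kWh × $0.113 = $33.90
Remaining 244 kWh × $0.188 = $45.87
Energy charge = $103.17; + service $27.65 = $130.82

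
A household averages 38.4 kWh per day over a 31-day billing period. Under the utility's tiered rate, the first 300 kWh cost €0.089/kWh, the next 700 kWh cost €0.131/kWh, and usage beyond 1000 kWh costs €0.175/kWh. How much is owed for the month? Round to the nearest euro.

Usage = 38.4 kWh/day × 31 days = 1190.4 kWh
First 300 kWh × €0.089 = €26.70
Next 700 kWh × €0.131 = €91.70
Remaining 190.4 kWh × €0.175 = €33.32
Total = €151.72 ≈ €152

€152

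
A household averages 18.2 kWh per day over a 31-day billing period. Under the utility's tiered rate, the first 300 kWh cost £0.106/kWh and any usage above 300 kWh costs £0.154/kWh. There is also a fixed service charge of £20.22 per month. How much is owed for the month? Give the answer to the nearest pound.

Usage = 18.2 kWh/day × 31 days = 564.2 kWh
First 300 kWh × £0.106 = £31.80
Remaining 264.2 kWh × £0.154 = £40.69
Energy charge = £72.49; + service £20.22 = £92.71 ≈ £93

£93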